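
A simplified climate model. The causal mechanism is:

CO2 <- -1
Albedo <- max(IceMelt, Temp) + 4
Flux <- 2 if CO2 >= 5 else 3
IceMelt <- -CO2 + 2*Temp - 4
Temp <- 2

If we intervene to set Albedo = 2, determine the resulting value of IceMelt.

1

Under do(Albedo=2), the mechanism Albedo <- max(IceMelt, Temp) + 4 is discarded; Albedo is fixed at 2.
Since IceMelt is not a descendant of the intervened variable, it is unaffected.
IceMelt = -CO2 + 2*Temp - 4  [with CO2=-1, Temp=2]  = 1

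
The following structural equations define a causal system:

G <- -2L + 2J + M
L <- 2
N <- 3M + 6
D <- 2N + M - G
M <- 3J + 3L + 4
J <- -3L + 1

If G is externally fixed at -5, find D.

-18

The intervention breaks the incoming arrows to G: G <- -2L + 2J + M no longer applies, and G = -5.
J = -3L + 1  [with L=2]  = -5
M = 3J + 3L + 4  [with J=-5, L=2]  = -5
N = 3M + 6  [with M=-5]  = -9
D = 2N + M - G  [with N=-9, M=-5, G=-5]  = -18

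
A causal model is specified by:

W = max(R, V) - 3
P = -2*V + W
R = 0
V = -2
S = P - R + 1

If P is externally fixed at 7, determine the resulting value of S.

8

Intervening sets P = 7 and removes its equation (P = -2*V + W).
S = P - R + 1  [with P=7, R=0]  = 8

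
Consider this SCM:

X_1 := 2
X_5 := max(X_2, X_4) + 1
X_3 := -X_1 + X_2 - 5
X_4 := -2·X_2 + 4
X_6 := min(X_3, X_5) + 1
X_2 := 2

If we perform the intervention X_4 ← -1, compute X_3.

-5

Under do(X_4=-1), the mechanism X_4 := -2·X_2 + 4 is discarded; X_4 is fixed at -1.
Since X_3 is not a descendant of the intervened variable, it is unaffected.
X_3 = -X_1 + X_2 - 5  [with X_1=2, X_2=2]  = -5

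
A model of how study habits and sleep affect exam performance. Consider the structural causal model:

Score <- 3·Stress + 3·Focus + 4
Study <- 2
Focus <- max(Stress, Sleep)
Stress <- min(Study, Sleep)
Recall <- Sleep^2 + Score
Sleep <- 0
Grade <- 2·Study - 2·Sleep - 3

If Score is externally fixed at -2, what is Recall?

The intervention breaks the incoming arrows to Score: Score <- 3·Stress + 3·Focus + 4 no longer applies, and Score = -2.
Recall = Sleep^2 + Score  [with Sleep=0, Score=-2]  = -2

-2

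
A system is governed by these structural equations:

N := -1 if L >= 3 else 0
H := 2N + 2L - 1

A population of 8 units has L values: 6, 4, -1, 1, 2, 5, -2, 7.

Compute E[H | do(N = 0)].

Under do(N=0), N's equation is replaced by N=0 for every unit. Per-unit H: 11, 7, -3, 1, 3, 9, -5, 13. Mean = 4.5.

4.5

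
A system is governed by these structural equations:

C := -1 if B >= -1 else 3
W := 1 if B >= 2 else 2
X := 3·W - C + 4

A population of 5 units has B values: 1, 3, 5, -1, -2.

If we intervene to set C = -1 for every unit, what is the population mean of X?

9.8

The intervention sets C=-1 in all 5 units regardless of B. Recomputing X per unit gives 11, 8, 8, 11, 11; average 9.8.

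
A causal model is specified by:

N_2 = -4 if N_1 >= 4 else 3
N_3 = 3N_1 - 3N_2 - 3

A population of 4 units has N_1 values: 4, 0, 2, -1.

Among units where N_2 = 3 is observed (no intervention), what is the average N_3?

-11

Conditioning on N_2=3 selects the 3 unit(s) with N_1 ∈ {0, 2, -1}. Their N_3 values: -12, -6, -15. Mean = -11.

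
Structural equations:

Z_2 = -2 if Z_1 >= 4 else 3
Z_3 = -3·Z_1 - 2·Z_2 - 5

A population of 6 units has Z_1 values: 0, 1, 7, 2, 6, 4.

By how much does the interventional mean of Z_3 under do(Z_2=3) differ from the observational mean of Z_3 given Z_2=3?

-7

do(Z_2=3) breaks Z_2's dependence on Z_1. With Z_2=3 fixed, Z_3 across the units is -11, -14, -32, -17, -29, -23, mean -21.
E[Z_3|Z_2=3] averages over only the 3 units with Z_2=3 (Z_1 = 0, 1, 2): Z_3 = -11, -14, -17, mean -14.
Difference = -21 − (-14) = -7.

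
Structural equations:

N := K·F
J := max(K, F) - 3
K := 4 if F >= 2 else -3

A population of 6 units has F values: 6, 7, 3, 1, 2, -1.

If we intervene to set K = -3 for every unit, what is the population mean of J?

Every unit gets K=-3 under the intervention. J values become 3, 4, 0, -2, -1, -4; E[J|do(K=-3)] = 0.

0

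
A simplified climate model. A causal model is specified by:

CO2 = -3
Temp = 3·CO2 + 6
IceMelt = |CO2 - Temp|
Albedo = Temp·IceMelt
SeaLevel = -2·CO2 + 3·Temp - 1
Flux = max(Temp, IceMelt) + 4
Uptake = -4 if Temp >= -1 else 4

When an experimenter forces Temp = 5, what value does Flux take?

Under do(Temp=5), the mechanism Temp = 3·CO2 + 6 is discarded; Temp is fixed at 5.
IceMelt = |CO2 - Temp|  [with CO2=-3, Temp=5]  = 8
Flux = max(Temp, IceMelt) + 4  [with Temp=5, IceMelt=8]  = 12

12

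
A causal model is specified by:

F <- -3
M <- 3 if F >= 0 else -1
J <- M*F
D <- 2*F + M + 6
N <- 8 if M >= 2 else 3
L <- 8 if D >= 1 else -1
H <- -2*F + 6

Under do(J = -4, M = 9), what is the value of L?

Setting J = -4, M = 9 by intervention discards those variables' equations.
D = 2*F + M + 6  [with F=-3, M=9]  = 9
L = 8 if D >= 1 else -1  [with D=9]  = 8

8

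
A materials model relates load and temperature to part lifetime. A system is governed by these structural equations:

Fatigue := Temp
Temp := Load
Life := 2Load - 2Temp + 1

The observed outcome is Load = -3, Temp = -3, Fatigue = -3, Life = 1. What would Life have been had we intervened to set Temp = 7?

Under do(Temp=7), the mechanism Temp := Load is discarded; Temp is fixed at 7.
Life = 2Load - 2Temp + 1  [with Load=-3, Temp=7]  = -19

-19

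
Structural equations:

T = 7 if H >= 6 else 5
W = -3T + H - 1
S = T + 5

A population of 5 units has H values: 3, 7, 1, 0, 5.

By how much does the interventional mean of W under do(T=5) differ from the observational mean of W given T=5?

The intervention sets T=5 in all 5 units regardless of H. Recomputing W per unit gives -13, -9, -15, -16, -11; average -12.8.
E[W|T=5] averages over only the 4 units with T=5 (H = 3, 1, 0, 5): W = -13, -15, -16, -11, mean -13.75.
Difference = -12.8 − (-13.75) = 0.95.

0.95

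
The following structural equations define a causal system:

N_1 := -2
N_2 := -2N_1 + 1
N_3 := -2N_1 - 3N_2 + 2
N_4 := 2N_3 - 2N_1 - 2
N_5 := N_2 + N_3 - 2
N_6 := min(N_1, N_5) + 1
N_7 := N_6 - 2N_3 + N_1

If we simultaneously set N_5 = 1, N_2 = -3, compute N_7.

Setting N_5 = 1, N_2 = -3 by intervention discards those variables' equations.
N_3 = -2N_1 - 3N_2 + 2  [with N_1=-2, N_2=-3]  = 15
N_6 = min(N_1, N_5) + 1  [with N_1=-2, N_5=1]  = -1
N_7 = N_6 - 2N_3 + N_1  [with N_6=-1, N_3=15, N_1=-2]  = -33

-33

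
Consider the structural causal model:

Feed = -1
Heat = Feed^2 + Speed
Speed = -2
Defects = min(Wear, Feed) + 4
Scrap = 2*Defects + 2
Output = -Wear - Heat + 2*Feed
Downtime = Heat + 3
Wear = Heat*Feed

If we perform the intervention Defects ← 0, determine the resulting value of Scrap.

2

The intervention breaks the incoming arrows to Defects: Defects = min(Wear, Feed) + 4 no longer applies, and Defects = 0.
Scrap = 2*Defects + 2  [with Defects=0]  = 2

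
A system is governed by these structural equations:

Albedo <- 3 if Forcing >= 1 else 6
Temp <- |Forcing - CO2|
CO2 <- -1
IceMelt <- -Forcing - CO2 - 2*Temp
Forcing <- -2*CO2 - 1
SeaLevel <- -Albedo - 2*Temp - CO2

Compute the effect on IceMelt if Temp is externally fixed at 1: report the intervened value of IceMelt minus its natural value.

The intervention breaks the incoming arrows to Temp: Temp <- |Forcing - CO2| no longer applies, and Temp = 1.
Forcing = -2*CO2 - 1  [with CO2=-1]  = 1
IceMelt = -Forcing - CO2 - 2*Temp  [with Forcing=1, CO2=-1, Temp=1]  = -2
Without intervention: Forcing = -2*CO2 - 1  [with CO2=-1]  = 1; Temp = |Forcing - CO2|  [with Forcing=1, CO2=-1]  = 2; IceMelt = -Forcing - CO2 - 2*Temp  [with Forcing=1, CO2=-1, Temp=2]  = -4.
Change = -2 − (-4) = 2.

2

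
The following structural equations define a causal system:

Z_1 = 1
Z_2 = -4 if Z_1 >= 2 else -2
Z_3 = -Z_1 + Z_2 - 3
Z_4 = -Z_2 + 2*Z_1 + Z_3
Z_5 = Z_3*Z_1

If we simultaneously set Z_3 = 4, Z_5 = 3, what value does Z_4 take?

8

The joint intervention fixes Z_3 = 4, Z_5 = 3, removing each variable's own equation.
Z_2 = -4 if Z_1 >= 2 else -2  [with Z_1=1]  = -2
Z_4 = -Z_2 + 2*Z_1 + Z_3  [with Z_2=-2, Z_1=1, Z_3=4]  = 8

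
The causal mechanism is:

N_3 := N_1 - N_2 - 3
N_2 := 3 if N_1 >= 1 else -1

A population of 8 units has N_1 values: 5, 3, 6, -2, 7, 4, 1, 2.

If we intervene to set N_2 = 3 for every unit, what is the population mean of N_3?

Every unit gets N_2=3 under the intervention. N_3 values become -1, -3, 0, -8, 1, -2, -5, -4; E[N_3|do(N_2=3)] = -2.75.

-2.75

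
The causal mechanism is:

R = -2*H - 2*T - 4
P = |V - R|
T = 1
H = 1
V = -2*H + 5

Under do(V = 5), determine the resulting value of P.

13

Intervening sets V = 5 and removes its equation (V = -2*H + 5).
R = -2*H - 2*T - 4  [with H=1, T=1]  = -8
P = |V - R|  [with V=5, R=-8]  = 13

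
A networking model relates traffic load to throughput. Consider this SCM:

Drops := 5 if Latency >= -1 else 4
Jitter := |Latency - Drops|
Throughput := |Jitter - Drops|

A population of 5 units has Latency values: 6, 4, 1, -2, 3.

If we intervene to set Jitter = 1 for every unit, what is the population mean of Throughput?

3.8

The intervention sets Jitter=1 in all 5 units regardless of Latency. Recomputing Throughput per unit gives 4, 4, 4, 3, 4; average 3.8.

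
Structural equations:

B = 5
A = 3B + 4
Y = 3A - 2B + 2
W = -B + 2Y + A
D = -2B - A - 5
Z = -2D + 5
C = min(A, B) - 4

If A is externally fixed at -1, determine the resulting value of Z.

33

Under do(A=-1), the mechanism A = 3B + 4 is discarded; A is fixed at -1.
D = -2B - A - 5  [with B=5, A=-1]  = -14
Z = -2D + 5  [with D=-14]  = 33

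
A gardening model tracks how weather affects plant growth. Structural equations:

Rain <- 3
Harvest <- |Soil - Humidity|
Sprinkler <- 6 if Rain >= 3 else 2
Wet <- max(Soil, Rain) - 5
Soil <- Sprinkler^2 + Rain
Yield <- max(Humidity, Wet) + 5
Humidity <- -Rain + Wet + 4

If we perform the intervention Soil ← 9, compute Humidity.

5

do(Soil=9) replaces the equation Soil <- Sprinkler^2 + Rain with the constant Soil = 9.
Wet = max(Soil, Rain) - 5  [with Soil=9, Rain=3]  = 4
Humidity = -Rain + Wet + 4  [with Rain=3, Wet=4]  = 5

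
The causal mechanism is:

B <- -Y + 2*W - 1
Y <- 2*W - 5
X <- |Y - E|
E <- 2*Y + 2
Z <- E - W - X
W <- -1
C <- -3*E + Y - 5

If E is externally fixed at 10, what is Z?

-6

The intervention breaks the incoming arrows to E: E <- 2*Y + 2 no longer applies, and E = 10.
Y = 2*W - 5  [with W=-1]  = -7
X = |Y - E|  [with Y=-7, E=10]  = 17
Z = E - W - X  [with E=10, W=-1, X=17]  = -6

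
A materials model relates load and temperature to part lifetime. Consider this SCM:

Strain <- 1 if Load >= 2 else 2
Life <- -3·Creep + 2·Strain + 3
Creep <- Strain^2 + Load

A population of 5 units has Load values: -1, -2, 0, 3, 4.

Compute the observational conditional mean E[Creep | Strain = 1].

Conditioning on Strain=1 selects the 2 unit(s) with Load ∈ {3, 4}. Their Creep values: 4, 5. Mean = 4.5.

4.5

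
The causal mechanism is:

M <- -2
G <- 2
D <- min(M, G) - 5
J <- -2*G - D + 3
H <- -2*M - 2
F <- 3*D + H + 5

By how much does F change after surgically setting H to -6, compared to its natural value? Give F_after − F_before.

The intervention breaks the incoming arrows to H: H <- -2*M - 2 no longer applies, and H = -6.
D = min(M, G) - 5  [with M=-2, G=2]  = -7
F = 3*D + H + 5  [with D=-7, H=-6]  = -22
Without intervention: D = min(M, G) - 5  [with M=-2, G=2]  = -7; H = -2*M - 2  [with M=-2]  = 2; F = 3*D + H + 5  [with D=-7, H=2]  = -14.
Change = -22 − (-14) = -8.

-8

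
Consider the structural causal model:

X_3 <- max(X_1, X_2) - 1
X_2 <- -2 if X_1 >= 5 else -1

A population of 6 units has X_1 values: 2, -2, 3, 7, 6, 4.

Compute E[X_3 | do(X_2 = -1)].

Every unit gets X_2=-1 under the intervention. X_3 values become 1, -2, 2, 6, 5, 3; E[X_3|do(X_2=-1)] = 2.5.

2.5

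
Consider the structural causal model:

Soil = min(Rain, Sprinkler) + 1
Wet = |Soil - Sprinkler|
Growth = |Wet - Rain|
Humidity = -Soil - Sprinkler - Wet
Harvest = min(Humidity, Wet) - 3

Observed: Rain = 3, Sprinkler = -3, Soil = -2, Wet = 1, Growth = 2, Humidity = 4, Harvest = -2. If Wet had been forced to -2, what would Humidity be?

Under do(Wet=-2), the mechanism Wet = |Soil - Sprinkler| is discarded; Wet is fixed at -2.
Soil = min(Rain, Sprinkler) + 1  [with Rain=3, Sprinkler=-3]  = -2
Humidity = -Soil - Sprinkler - Wet  [with Soil=-2, Sprinkler=-3, Wet=-2]  = 7

7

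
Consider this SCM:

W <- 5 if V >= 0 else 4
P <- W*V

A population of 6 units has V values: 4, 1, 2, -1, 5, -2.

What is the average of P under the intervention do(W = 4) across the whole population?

do(W=4) breaks W's dependence on V. With W=4 fixed, P across the units is 16, 4, 8, -4, 20, -8, mean 6.

6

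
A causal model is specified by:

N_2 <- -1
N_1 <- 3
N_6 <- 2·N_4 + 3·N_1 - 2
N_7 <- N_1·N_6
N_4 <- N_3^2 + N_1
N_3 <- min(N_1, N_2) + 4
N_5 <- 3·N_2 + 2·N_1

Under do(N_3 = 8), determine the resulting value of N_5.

3

do(N_3=8) replaces the equation N_3 <- min(N_1, N_2) + 4 with the constant N_3 = 8.
N_5 is not downstream of the intervention, so its value is determined by the original equations.
N_5 = 3·N_2 + 2·N_1  [with N_2=-1, N_1=3]  = 3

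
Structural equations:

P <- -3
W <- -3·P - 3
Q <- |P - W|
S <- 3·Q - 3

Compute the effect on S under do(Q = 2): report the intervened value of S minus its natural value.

The intervention breaks the incoming arrows to Q: Q <- |P - W| no longer applies, and Q = 2.
S = 3·Q - 3  [with Q=2]  = 3
Without intervention: W = -3·P - 3  [with P=-3]  = 6; Q = |P - W|  [with P=-3, W=6]  = 9; S = 3·Q - 3  [with Q=9]  = 24.
Change = 3 − 24 = -21.

-21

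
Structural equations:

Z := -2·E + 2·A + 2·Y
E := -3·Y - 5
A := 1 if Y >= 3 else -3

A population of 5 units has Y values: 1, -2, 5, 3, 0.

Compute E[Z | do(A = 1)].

23.2

Every unit gets A=1 under the intervention. Z values become 20, -4, 52, 36, 12; E[Z|do(A=1)] = 23.2.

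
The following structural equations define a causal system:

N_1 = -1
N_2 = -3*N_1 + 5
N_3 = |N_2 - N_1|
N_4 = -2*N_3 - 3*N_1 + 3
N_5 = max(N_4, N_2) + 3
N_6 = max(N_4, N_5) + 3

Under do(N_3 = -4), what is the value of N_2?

8

Under do(N_3=-4), the mechanism N_3 = |N_2 - N_1| is discarded; N_3 is fixed at -4.
Since N_2 is not a descendant of the intervened variable, it is unaffected.
N_2 = -3*N_1 + 5  [with N_1=-1]  = 8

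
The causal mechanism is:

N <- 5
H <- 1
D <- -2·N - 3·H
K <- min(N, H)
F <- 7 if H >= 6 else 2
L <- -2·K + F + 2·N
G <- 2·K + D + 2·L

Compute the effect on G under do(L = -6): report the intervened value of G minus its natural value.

Intervening sets L = -6 and removes its equation (L <- -2·K + F + 2·N).
D = -2·N - 3·H  [with N=5, H=1]  = -13
K = min(N, H)  [with N=5, H=1]  = 1
G = 2·K + D + 2·L  [with K=1, D=-13, L=-6]  = -23
Without intervention: D = -2·N - 3·H  [with N=5, H=1]  = -13; K = min(N, H)  [with N=5, H=1]  = 1; F = 7 if H >= 6 else 2  [with H=1]  = 2; L = -2·K + F + 2·N  [with K=1, F=2, N=5]  = 10; G = 2·K + D + 2·L  [with K=1, D=-13, L=10]  = 9.
Change = -23 − 9 = -32.

-32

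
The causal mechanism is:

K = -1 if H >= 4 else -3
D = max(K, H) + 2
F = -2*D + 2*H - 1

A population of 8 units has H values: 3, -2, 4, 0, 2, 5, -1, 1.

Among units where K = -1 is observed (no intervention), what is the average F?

-5

E[F|K=-1] averages over only the 2 units with K=-1 (H = 4, 5): F = -5, -5, mean -5.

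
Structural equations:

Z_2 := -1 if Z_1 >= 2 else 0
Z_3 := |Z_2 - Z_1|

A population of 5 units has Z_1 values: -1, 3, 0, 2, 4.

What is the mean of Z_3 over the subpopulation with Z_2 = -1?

4

Conditioning on Z_2=-1 selects the 3 unit(s) with Z_1 ∈ {3, 2, 4}. Their Z_3 values: 4, 3, 5. Mean = 4.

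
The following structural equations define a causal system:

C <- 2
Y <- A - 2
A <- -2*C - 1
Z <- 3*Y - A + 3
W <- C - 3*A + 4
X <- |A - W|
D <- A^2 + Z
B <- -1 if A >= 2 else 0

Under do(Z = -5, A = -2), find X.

14

Setting Z = -5, A = -2 by intervention discards those variables' equations.
W = C - 3*A + 4  [with C=2, A=-2]  = 12
X = |A - W|  [with A=-2, W=12]  = 14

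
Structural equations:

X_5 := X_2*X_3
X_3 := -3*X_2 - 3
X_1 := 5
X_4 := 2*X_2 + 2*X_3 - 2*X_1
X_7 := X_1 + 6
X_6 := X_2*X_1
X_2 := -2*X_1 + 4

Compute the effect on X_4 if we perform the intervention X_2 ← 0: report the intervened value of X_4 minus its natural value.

-24

Under do(X_2=0), the mechanism X_2 := -2*X_1 + 4 is discarded; X_2 is fixed at 0.
X_3 = -3*X_2 - 3  [with X_2=0]  = -3
X_4 = 2*X_2 + 2*X_3 - 2*X_1  [with X_2=0, X_3=-3, X_1=5]  = -16
Without intervention: X_2 = -2*X_1 + 4  [with X_1=5]  = -6; X_3 = -3*X_2 - 3  [with X_2=-6]  = 15; X_4 = 2*X_2 + 2*X_3 - 2*X_1  [with X_2=-6, X_3=15, X_1=5]  = 8.
Change = -16 − 8 = -24.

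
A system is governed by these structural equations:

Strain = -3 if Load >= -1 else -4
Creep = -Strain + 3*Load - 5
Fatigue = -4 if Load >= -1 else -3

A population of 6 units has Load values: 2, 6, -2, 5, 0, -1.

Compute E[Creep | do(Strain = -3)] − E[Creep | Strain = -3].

-2.2

The intervention sets Strain=-3 in all 6 units regardless of Load. Recomputing Creep per unit gives 4, 16, -8, 13, -2, -5; average 3.
Observing Strain=-3 restricts to units where Strain's equation naturally yields -3: Load ∈ {2, 6, 5, 0, -1}. In that subpopulation Creep = 4, 16, 13, -2, -5, mean 5.2.
Difference = 3 − 5.2 = -2.2.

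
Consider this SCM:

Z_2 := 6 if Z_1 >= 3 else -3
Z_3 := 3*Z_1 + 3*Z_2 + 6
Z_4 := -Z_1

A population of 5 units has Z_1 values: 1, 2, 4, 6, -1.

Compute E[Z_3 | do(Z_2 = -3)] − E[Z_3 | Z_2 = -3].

do(Z_2=-3) breaks Z_2's dependence on Z_1. With Z_2=-3 fixed, Z_3 across the units is 0, 3, 9, 15, -6, mean 4.2.
Observing Z_2=-3 restricts to units where Z_2's equation naturally yields -3: Z_1 ∈ {1, 2, -1}. In that subpopulation Z_3 = 0, 3, -6, mean -1.
Difference = 4.2 − (-1) = 5.2.

5.2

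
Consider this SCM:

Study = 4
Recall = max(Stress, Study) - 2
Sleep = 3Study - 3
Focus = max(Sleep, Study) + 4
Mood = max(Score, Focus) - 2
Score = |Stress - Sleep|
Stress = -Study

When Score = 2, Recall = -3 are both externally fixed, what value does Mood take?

11

Under do(Score = 2, Recall = -3), each intervened variable's structural equation is replaced by its fixed value.
Sleep = 3Study - 3  [with Study=4]  = 9
Focus = max(Sleep, Study) + 4  [with Sleep=9, Study=4]  = 13
Mood = max(Score, Focus) - 2  [with Score=2, Focus=13]  = 11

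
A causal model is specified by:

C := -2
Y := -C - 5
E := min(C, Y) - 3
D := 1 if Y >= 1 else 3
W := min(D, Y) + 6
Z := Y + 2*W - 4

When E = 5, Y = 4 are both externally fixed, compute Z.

Setting E = 5, Y = 4 by intervention discards those variables' equations.
D = 1 if Y >= 1 else 3  [with Y=4]  = 1
W = min(D, Y) + 6  [with D=1, Y=4]  = 7
Z = Y + 2*W - 4  [with Y=4, W=7]  = 14

14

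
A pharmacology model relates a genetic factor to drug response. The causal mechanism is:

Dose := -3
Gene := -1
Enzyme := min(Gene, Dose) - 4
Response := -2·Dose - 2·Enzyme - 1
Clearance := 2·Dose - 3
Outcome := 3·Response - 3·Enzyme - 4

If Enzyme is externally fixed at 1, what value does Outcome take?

2

The intervention breaks the incoming arrows to Enzyme: Enzyme := min(Gene, Dose) - 4 no longer applies, and Enzyme = 1.
Response = -2·Dose - 2·Enzyme - 1  [with Dose=-3, Enzyme=1]  = 3
Outcome = 3·Response - 3·Enzyme - 4  [with Response=3, Enzyme=1]  = 2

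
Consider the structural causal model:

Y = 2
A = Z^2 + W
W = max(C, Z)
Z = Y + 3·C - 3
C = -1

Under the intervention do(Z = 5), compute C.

Under do(Z=5), the mechanism Z = Y + 3·C - 3 is discarded; Z is fixed at 5.
Since C is not a descendant of the intervened variable, it is unaffected.

-1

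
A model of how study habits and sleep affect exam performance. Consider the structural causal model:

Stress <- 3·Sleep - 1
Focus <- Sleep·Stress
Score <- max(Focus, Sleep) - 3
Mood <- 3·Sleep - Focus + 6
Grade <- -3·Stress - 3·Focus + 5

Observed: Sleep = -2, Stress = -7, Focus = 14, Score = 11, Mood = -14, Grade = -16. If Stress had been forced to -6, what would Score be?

Under do(Stress=-6), the mechanism Stress <- 3·Sleep - 1 is discarded; Stress is fixed at -6.
Focus = Sleep·Stress  [with Sleep=-2, Stress=-6]  = 12
Score = max(Focus, Sleep) - 3  [with Focus=12, Sleep=-2]  = 9

9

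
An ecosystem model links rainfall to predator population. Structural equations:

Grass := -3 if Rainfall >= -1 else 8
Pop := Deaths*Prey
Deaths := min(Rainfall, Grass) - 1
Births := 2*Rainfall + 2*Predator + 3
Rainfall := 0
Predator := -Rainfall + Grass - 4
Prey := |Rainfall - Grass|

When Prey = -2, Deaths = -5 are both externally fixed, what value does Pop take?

Under do(Prey = -2, Deaths = -5), each intervened variable's structural equation is replaced by its fixed value.
Pop = Deaths*Prey  [with Deaths=-5, Prey=-2]  = 10

10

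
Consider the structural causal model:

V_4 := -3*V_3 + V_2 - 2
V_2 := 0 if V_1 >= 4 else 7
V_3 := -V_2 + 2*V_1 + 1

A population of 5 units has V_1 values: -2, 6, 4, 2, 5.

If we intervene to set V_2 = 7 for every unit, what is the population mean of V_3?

0

The intervention sets V_2=7 in all 5 units regardless of V_1. Recomputing V_3 per unit gives -10, 6, 2, -2, 4; average 0.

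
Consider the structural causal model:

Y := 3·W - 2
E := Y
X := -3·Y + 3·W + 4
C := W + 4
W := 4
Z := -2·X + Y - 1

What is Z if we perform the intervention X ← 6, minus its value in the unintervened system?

-40

Intervening sets X = 6 and removes its equation (X := -3·Y + 3·W + 4).
Y = 3·W - 2  [with W=4]  = 10
Z = -2·X + Y - 1  [with X=6, Y=10]  = -3
Without intervention: Y = 3·W - 2  [with W=4]  = 10; X = -3·Y + 3·W + 4  [with Y=10, W=4]  = -14; Z = -2·X + Y - 1  [with X=-14, Y=10]  = 37.
Change = -3 − 37 = -40.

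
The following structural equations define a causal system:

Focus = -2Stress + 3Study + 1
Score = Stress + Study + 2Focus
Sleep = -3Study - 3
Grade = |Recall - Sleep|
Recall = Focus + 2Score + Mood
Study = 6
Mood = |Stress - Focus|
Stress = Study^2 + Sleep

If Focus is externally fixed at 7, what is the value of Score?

Intervening sets Focus = 7 and removes its equation (Focus = -2Stress + 3Study + 1).
Sleep = -3Study - 3  [with Study=6]  = -21
Stress = Study^2 + Sleep  [with Study=6, Sleep=-21]  = 15
Score = Stress + Study + 2Focus  [with Stress=15, Study=6, Focus=7]  = 35

35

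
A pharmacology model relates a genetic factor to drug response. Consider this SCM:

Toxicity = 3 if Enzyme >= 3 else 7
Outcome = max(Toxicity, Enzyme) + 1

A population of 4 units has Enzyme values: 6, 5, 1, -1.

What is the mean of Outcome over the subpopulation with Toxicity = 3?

Conditioning on Toxicity=3 selects the 2 unit(s) with Enzyme ∈ {6, 5}. Their Outcome values: 7, 6. Mean = 6.5.

6.5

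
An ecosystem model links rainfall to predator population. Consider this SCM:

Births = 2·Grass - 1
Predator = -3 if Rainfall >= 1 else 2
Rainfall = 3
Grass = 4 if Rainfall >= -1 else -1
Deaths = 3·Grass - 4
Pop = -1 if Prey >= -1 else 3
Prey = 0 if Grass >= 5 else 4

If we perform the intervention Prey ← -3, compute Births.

7

do(Prey=-3) replaces the equation Prey = 0 if Grass >= 5 else 4 with the constant Prey = -3.
Births is not downstream of the intervention, so its value is determined by the original equations.
Grass = 4 if Rainfall >= -1 else -1  [with Rainfall=3]  = 4
Births = 2·Grass - 1  [with Grass=4]  = 7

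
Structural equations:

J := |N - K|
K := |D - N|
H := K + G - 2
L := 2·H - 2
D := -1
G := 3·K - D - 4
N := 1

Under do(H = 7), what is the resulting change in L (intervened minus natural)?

8

Intervening sets H = 7 and removes its equation (H := K + G - 2).
L = 2·H - 2  [with H=7]  = 12
Without intervention: K = |D - N|  [with D=-1, N=1]  = 2; G = 3·K - D - 4  [with K=2, D=-1]  = 3; H = K + G - 2  [with K=2, G=3]  = 3; L = 2·H - 2  [with H=3]  = 4.
Change = 12 − 4 = 8.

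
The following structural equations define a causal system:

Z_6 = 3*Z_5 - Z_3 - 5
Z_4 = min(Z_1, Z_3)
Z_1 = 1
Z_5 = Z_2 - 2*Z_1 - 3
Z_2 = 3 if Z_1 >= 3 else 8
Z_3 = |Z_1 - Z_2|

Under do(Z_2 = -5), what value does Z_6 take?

-41

Under do(Z_2=-5), the mechanism Z_2 = 3 if Z_1 >= 3 else 8 is discarded; Z_2 is fixed at -5.
Z_3 = |Z_1 - Z_2|  [with Z_1=1, Z_2=-5]  = 6
Z_5 = Z_2 - 2*Z_1 - 3  [with Z_2=-5, Z_1=1]  = -10
Z_6 = 3*Z_5 - Z_3 - 5  [with Z_5=-10, Z_3=6]  = -41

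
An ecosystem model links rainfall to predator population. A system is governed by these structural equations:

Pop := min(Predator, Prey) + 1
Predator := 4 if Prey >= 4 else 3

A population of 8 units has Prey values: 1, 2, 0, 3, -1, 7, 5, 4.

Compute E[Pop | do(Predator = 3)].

2.75

Every unit gets Predator=3 under the intervention. Pop values become 2, 3, 1, 4, 0, 4, 4, 4; E[Pop|do(Predator=3)] = 2.75.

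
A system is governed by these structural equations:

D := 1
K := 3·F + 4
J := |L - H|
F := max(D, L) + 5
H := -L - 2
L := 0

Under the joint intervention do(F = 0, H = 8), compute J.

8

Under do(F = 0, H = 8), each intervened variable's structural equation is replaced by its fixed value.
J = |L - H|  [with L=0, H=8]  = 8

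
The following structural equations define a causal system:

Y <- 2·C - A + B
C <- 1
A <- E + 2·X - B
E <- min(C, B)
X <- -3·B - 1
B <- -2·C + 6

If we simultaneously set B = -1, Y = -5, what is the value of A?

4

Setting B = -1, Y = -5 by intervention discards those variables' equations.
X = -3·B - 1  [with B=-1]  = 2
E = min(C, B)  [with C=1, B=-1]  = -1
A = E + 2·X - B  [with E=-1, X=2, B=-1]  = 4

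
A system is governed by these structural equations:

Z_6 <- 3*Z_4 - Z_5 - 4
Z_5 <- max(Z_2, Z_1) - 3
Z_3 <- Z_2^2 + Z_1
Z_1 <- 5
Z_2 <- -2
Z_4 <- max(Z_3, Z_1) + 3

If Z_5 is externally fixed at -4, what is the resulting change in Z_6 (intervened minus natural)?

6

The intervention breaks the incoming arrows to Z_5: Z_5 <- max(Z_2, Z_1) - 3 no longer applies, and Z_5 = -4.
Z_3 = Z_2^2 + Z_1  [with Z_2=-2, Z_1=5]  = 9
Z_4 = max(Z_3, Z_1) + 3  [with Z_3=9, Z_1=5]  = 12
Z_6 = 3*Z_4 - Z_5 - 4  [with Z_4=12, Z_5=-4]  = 36
Without intervention: Z_3 = Z_2^2 + Z_1  [with Z_2=-2, Z_1=5]  = 9; Z_4 = max(Z_3, Z_1) + 3  [with Z_3=9, Z_1=5]  = 12; Z_5 = max(Z_2, Z_1) - 3  [with Z_2=-2, Z_1=5]  = 2; Z_6 = 3*Z_4 - Z_5 - 4  [with Z_4=12, Z_5=2]  = 30.
Change = 36 − 30 = 6.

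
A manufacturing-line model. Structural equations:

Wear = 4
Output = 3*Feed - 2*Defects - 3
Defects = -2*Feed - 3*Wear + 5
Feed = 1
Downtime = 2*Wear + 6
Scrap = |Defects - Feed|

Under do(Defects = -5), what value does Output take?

10

do(Defects=-5) replaces the equation Defects = -2*Feed - 3*Wear + 5 with the constant Defects = -5.
Output = 3*Feed - 2*Defects - 3  [with Feed=1, Defects=-5]  = 10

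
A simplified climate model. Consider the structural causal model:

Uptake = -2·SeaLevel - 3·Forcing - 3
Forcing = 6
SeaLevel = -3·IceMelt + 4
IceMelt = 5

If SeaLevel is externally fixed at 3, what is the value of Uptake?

The intervention breaks the incoming arrows to SeaLevel: SeaLevel = -3·IceMelt + 4 no longer applies, and SeaLevel = 3.
Uptake = -2·SeaLevel - 3·Forcing - 3  [with SeaLevel=3, Forcing=6]  = -27

-27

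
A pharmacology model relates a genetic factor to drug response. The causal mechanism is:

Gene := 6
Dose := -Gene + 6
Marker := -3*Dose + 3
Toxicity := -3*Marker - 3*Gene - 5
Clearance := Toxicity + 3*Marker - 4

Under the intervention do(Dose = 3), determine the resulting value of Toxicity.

-5

Under do(Dose=3), the mechanism Dose := -Gene + 6 is discarded; Dose is fixed at 3.
Marker = -3*Dose + 3  [with Dose=3]  = -6
Toxicity = -3*Marker - 3*Gene - 5  [with Marker=-6, Gene=6]  = -5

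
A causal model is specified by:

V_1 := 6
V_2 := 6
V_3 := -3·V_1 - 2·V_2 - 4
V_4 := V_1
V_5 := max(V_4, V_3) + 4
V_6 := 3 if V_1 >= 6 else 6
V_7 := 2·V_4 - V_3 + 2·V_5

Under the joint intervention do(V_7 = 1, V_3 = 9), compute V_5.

13

Under do(V_7 = 1, V_3 = 9), each intervened variable's structural equation is replaced by its fixed value.
V_4 = V_1  [with V_1=6]  = 6
V_5 = max(V_4, V_3) + 4  [with V_4=6, V_3=9]  = 13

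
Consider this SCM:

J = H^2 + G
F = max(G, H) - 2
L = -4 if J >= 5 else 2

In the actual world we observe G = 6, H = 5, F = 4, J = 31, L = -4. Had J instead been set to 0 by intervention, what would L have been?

Intervening sets J = 0 and removes its equation (J = H^2 + G).
L = -4 if J >= 5 else 2  [with J=0]  = 2

2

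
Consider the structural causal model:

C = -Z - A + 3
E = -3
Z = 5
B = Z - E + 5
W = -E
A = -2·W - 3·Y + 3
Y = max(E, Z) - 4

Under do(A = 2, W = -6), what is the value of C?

-4

Setting A = 2, W = -6 by intervention discards those variables' equations.
C = -Z - A + 3  [with Z=5, A=2]  = -4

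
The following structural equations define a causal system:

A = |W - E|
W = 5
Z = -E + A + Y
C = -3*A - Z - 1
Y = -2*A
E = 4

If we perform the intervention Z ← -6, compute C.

The intervention breaks the incoming arrows to Z: Z = -E + A + Y no longer applies, and Z = -6.
A = |W - E|  [with W=5, E=4]  = 1
C = -3*A - Z - 1  [with A=1, Z=-6]  = 2

2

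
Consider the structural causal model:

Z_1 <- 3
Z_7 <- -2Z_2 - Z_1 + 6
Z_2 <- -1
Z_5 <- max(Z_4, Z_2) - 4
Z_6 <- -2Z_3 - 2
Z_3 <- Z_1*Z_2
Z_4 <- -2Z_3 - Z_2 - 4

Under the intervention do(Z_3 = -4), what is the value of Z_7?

5

The intervention breaks the incoming arrows to Z_3: Z_3 <- Z_1*Z_2 no longer applies, and Z_3 = -4.
Z_7 is not downstream of the intervention, so its value is determined by the original equations.
Z_7 = -2Z_2 - Z_1 + 6  [with Z_2=-1, Z_1=3]  = 5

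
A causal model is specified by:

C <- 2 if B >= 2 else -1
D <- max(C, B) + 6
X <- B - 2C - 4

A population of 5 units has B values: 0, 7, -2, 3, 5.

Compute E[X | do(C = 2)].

Under do(C=2), C's equation is replaced by C=2 for every unit. Per-unit X: -8, -1, -10, -5, -3. Mean = -5.4.

-5.4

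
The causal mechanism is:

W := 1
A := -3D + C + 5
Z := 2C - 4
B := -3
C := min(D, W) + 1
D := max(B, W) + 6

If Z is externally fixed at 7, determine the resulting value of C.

do(Z=7) replaces the equation Z := 2C - 4 with the constant Z = 7.
No directed path runs from Z to C, so C keeps its natural value.
D = max(B, W) + 6  [with B=-3, W=1]  = 7
C = min(D, W) + 1  [with D=7, W=1]  = 2

2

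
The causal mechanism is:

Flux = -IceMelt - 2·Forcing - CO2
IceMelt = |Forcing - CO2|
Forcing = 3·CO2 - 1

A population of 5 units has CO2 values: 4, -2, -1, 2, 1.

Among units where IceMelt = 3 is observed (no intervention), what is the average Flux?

Conditioning on IceMelt=3 selects the 2 unit(s) with CO2 ∈ {-1, 2}. Their Flux values: 6, -15. Mean = -4.5.

-4.5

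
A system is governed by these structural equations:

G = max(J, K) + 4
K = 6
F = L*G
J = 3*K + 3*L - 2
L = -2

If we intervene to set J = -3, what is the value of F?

-20

do(J=-3) replaces the equation J = 3*K + 3*L - 2 with the constant J = -3.
G = max(J, K) + 4  [with J=-3, K=6]  = 10
F = L*G  [with L=-2, G=10]  = -20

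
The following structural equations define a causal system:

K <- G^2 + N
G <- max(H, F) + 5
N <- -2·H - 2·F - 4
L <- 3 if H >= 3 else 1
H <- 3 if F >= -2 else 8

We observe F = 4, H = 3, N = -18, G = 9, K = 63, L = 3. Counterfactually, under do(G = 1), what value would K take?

Intervening sets G = 1 and removes its equation (G <- max(H, F) + 5).
H = 3 if F >= -2 else 8  [with F=4]  = 3
N = -2·H - 2·F - 4  [with H=3, F=4]  = -18
K = G^2 + N  [with G=1, N=-18]  = -17

-17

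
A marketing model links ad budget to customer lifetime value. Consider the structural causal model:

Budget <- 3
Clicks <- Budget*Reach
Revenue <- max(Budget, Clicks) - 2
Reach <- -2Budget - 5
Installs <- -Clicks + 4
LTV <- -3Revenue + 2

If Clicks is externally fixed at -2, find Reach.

-11

Under do(Clicks=-2), the mechanism Clicks <- Budget*Reach is discarded; Clicks is fixed at -2.
Since Reach is not a descendant of the intervened variable, it is unaffected.
Reach = -2Budget - 5  [with Budget=3]  = -11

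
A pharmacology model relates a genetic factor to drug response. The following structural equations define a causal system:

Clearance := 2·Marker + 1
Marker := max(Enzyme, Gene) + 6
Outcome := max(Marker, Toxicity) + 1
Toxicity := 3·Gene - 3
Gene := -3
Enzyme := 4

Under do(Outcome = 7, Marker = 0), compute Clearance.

Under do(Outcome = 7, Marker = 0), each intervened variable's structural equation is replaced by its fixed value.
Clearance = 2·Marker + 1  [with Marker=0]  = 1

1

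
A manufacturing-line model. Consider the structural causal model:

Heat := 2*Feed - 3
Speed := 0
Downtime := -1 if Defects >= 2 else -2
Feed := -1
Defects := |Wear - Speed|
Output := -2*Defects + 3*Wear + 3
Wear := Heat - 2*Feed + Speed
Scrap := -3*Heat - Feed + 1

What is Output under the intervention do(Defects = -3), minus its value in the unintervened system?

Under do(Defects=-3), the mechanism Defects := |Wear - Speed| is discarded; Defects is fixed at -3.
Heat = 2*Feed - 3  [with Feed=-1]  = -5
Wear = Heat - 2*Feed + Speed  [with Heat=-5, Feed=-1, Speed=0]  = -3
Output = -2*Defects + 3*Wear + 3  [with Defects=-3, Wear=-3]  = 0
Without intervention: Heat = 2*Feed - 3  [with Feed=-1]  = -5; Wear = Heat - 2*Feed + Speed  [with Heat=-5, Feed=-1, Speed=0]  = -3; Defects = |Wear - Speed|  [with Wear=-3, Speed=0]  = 3; Output = -2*Defects + 3*Wear + 3  [with Defects=3, Wear=-3]  = -12.
Change = 0 − (-12) = 12.

12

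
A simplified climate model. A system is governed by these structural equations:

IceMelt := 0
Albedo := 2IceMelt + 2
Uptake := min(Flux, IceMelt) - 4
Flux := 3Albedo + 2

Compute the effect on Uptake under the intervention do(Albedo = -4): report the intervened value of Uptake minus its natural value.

-10

Under do(Albedo=-4), the mechanism Albedo := 2IceMelt + 2 is discarded; Albedo is fixed at -4.
Flux = 3Albedo + 2  [with Albedo=-4]  = -10
Uptake = min(Flux, IceMelt) - 4  [with Flux=-10, IceMelt=0]  = -14
Without intervention: Albedo = 2IceMelt + 2  [with IceMelt=0]  = 2; Flux = 3Albedo + 2  [with Albedo=2]  = 8; Uptake = min(Flux, IceMelt) - 4  [with Flux=8, IceMelt=0]  = -4.
Change = -14 − (-4) = -10.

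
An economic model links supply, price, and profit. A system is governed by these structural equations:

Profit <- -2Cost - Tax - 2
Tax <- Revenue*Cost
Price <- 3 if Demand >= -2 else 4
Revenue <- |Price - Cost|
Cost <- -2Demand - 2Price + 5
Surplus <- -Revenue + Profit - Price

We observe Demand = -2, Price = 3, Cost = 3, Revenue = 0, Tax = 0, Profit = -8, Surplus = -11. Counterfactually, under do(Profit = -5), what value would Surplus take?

-8

Intervening sets Profit = -5 and removes its equation (Profit <- -2Cost - Tax - 2).
Price = 3 if Demand >= -2 else 4  [with Demand=-2]  = 3
Cost = -2Demand - 2Price + 5  [with Demand=-2, Price=3]  = 3
Revenue = |Price - Cost|  [with Price=3, Cost=3]  = 0
Surplus = -Revenue + Profit - Price  [with Revenue=0, Profit=-5, Price=3]  = -8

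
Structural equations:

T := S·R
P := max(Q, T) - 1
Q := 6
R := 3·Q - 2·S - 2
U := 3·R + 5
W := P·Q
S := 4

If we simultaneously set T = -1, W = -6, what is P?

Setting T = -1, W = -6 by intervention discards those variables' equations.
P = max(Q, T) - 1  [with Q=6, T=-1]  = 5

5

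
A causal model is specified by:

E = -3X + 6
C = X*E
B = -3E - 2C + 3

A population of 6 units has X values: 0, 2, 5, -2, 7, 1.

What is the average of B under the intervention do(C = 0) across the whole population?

The intervention sets C=0 in all 6 units regardless of X. Recomputing B per unit gives -15, 3, 30, -33, 48, -6; average 4.5.

4.5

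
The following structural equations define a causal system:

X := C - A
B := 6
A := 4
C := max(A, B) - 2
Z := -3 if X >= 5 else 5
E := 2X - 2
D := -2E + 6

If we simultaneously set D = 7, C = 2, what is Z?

5

Under do(D = 7, C = 2), each intervened variable's structural equation is replaced by its fixed value.
X = C - A  [with C=2, A=4]  = -2
Z = -3 if X >= 5 else 5  [with X=-2]  = 5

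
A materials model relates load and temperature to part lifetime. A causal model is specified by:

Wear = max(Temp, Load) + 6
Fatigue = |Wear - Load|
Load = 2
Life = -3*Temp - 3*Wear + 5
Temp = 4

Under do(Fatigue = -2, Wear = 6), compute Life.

-25

The joint intervention fixes Fatigue = -2, Wear = 6, removing each variable's own equation.
Life = -3*Temp - 3*Wear + 5  [with Temp=4, Wear=6]  = -25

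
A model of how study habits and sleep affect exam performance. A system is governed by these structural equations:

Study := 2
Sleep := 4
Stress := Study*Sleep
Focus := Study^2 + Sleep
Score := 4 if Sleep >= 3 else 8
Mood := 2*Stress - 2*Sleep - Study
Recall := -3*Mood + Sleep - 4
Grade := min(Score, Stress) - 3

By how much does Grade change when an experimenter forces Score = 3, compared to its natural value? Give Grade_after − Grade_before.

-1

do(Score=3) replaces the equation Score := 4 if Sleep >= 3 else 8 with the constant Score = 3.
Stress = Study*Sleep  [with Study=2, Sleep=4]  = 8
Grade = min(Score, Stress) - 3  [with Score=3, Stress=8]  = 0
Without intervention: Stress = Study*Sleep  [with Study=2, Sleep=4]  = 8; Score = 4 if Sleep >= 3 else 8  [with Sleep=4]  = 4; Grade = min(Score, Stress) - 3  [with Score=4, Stress=8]  = 1.
Change = 0 − 1 = -1.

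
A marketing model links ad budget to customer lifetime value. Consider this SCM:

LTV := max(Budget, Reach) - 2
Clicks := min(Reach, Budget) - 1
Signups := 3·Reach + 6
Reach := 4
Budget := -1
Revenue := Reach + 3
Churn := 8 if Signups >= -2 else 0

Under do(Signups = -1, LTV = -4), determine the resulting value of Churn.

8

Setting Signups = -1, LTV = -4 by intervention discards those variables' equations.
Churn = 8 if Signups >= -2 else 0  [with Signups=-1]  = 8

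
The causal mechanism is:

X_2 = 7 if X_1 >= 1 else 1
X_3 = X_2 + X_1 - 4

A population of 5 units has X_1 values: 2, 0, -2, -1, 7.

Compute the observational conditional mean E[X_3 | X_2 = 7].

7.5

Conditioning on X_2=7 selects the 2 unit(s) with X_1 ∈ {2, 7}. Their X_3 values: 5, 10. Mean = 7.5.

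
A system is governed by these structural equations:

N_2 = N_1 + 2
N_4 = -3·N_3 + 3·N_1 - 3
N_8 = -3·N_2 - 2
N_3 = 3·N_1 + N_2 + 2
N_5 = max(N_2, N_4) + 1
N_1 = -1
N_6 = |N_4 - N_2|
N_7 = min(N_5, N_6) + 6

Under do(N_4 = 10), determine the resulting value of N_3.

Under do(N_4=10), the mechanism N_4 = -3·N_3 + 3·N_1 - 3 is discarded; N_4 is fixed at 10.
Since N_3 is not a descendant of the intervened variable, it is unaffected.
N_2 = N_1 + 2  [with N_1=-1]  = 1
N_3 = 3·N_1 + N_2 + 2  [with N_1=-1, N_2=1]  = 0

0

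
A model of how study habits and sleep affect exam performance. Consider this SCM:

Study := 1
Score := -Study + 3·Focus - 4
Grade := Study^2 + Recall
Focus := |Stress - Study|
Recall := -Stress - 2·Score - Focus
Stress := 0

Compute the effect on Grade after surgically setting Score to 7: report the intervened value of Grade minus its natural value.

Under do(Score=7), the mechanism Score := -Study + 3·Focus - 4 is discarded; Score is fixed at 7.
Focus = |Stress - Study|  [with Stress=0, Study=1]  = 1
Recall = -Stress - 2·Score - Focus  [with Stress=0, Score=7, Focus=1]  = -15
Grade = Study^2 + Recall  [with Study=1, Recall=-15]  = -14
Without intervention: Focus = |Stress - Study|  [with Stress=0, Study=1]  = 1; Score = -Study + 3·Focus - 4  [with Study=1, Focus=1]  = -2; Recall = -Stress - 2·Score - Focus  [with Stress=0, Score=-2, Focus=1]  = 3; Grade = Study^2 + Recall  [with Study=1, Recall=3]  = 4.
Change = -14 − 4 = -18.

-18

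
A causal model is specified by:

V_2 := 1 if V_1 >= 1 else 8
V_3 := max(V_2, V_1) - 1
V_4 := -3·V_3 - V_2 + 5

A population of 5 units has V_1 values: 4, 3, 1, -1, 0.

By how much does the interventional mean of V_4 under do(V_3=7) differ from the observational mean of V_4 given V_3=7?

Under do(V_3=7), V_3's equation is replaced by V_3=7 for every unit. Per-unit V_4: -17, -17, -17, -24, -24. Mean = -19.8.
Conditioning on V_3=7 selects the 2 unit(s) with V_1 ∈ {-1, 0}. Their V_4 values: -24, -24. Mean = -24.
Difference = -19.8 − (-24) = 4.2.

4.2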